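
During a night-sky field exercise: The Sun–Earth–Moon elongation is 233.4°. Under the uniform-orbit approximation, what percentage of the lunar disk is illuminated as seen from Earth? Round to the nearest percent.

f = (1 − cos 233.4°)/2 = (1 − (-0.596))/2 ≈ 0.798, i.e. 80%.

80%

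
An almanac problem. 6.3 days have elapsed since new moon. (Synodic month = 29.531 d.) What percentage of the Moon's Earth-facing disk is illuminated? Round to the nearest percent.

Phase angle: θ = 360°·(6.3 d)/(29.531 d) = 76.8°.
Illuminated fraction = (1 − cos 76.8°)/2 = (1 − 0.228)/2 ≈ 0.386, so 39%.

39%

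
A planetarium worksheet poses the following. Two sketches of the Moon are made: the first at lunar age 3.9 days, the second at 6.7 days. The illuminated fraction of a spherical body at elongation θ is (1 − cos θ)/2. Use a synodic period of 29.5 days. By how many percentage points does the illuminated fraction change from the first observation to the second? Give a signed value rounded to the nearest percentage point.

+27 percentage points

θ₁ = 360° × 3.9/29.5 = 47.6°, f₁ = (1 − cos θ₁)/2 = 0.163.
θ₂ = 360° × 6.7/29.5 = 81.8°, f₂ = (1 − cos θ₂)/2 = 0.428.
Change = f₂ − f₁ = +0.266 → +27 percentage points.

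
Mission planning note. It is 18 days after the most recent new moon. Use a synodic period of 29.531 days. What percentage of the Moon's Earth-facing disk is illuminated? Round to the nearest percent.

89%

The Moon has covered 18/29.531 of its cycle, so θ ≈ 360° × 18/29.531 = 219.4°.
With cos θ = (-0.772), the lit fraction is (1 − (-0.772))/2 ≈ 0.886, so 89%.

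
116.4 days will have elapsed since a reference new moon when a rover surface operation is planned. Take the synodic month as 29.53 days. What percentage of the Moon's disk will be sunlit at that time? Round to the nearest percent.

3%

116.4 d spans 3 complete synodic months (3 × 29.53 = 88.59 d) plus 27.81 d.
The Moon has covered 27.81/29.53 of its cycle, so θ ≈ 360° × 27.81/29.53 = 339.0°.
With cos θ = 0.934, the lit fraction is (1 − 0.934)/2 ≈ 0.033, so 3%.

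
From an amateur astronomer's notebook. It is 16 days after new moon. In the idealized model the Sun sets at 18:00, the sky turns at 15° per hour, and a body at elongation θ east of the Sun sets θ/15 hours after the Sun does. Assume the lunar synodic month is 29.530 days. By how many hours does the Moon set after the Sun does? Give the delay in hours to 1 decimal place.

Elongation θ = 360° × 16/29.530 ≈ 195.1°.
At 15° of sky rotation per hour, 195.1° corresponds to a 13.00 h lag.
So the Moon sets 13.00 h after the Sun.

13.0 h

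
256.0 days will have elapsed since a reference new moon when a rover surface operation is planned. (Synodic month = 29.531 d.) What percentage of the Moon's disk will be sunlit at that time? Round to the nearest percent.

256.0 d spans 8 complete synodic months (8 × 29.531 = 236.25 d) plus 19.75 d.
Phase angle: θ = 360°·(19.75 d)/(29.531 d) = 240.8°.
Illuminated fraction = (1 − cos 240.8°)/2 = (1 − (-0.488))/2 ≈ 0.744, so 74%.

74%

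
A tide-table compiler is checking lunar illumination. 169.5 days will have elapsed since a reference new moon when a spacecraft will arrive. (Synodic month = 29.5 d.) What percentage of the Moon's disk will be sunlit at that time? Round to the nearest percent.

169.5 d spans 5 complete synodic months (5 × 29.5 = 147.50 d) plus 22.00 d.
Phase angle: θ = 360°·(22.00 d)/(29.5 d) = 268.5°.
With cos θ = (-0.027), the lit fraction is (1 − (-0.027))/2 ≈ 0.513, so 51%.

51%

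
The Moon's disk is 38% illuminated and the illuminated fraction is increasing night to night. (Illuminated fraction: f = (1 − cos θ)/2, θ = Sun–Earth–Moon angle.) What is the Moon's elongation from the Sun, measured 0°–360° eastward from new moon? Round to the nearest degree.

76°

Invert f = (1 − cos θ)/2 to get cos θ = 1 − 2(0.38) = 0.240, hence θ₀ = arccos 0.240 = 76.1°.
The Moon is waxing (0°–180°), so θ = 76.1° directly.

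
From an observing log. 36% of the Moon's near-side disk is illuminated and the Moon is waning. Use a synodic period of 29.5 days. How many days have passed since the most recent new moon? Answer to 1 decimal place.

From f = (1 − cos θ)/2: cos θ = 1 − 2×0.36 = 0.280; arccos → 73.7°.
A waning Moon lies in 180°–360°, so θ = 360° − 73.7° = 286.3°.
At 360°/29.5 d per day, 286.3° corresponds to 23.46 days.

23.5 days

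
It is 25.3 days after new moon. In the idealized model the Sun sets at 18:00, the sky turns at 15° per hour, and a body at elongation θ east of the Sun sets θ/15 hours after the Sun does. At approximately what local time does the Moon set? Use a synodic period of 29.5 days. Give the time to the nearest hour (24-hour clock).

15:00

The Moon has covered 25.3/29.5 of its cycle, so θ ≈ 360° × 25.3/29.5 = 308.7°.
At 15° of sky rotation per hour, 308.7° corresponds to a 20.58 h lag.
18:00 + 20.58 h ≈ 14:35 → 15:00 to the nearest hour.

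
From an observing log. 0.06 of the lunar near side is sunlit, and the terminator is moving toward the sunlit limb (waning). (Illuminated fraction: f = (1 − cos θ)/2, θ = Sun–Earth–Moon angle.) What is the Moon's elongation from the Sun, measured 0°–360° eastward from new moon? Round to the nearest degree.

Invert f = (1 − cos θ)/2 to get cos θ = 1 − 2(0.06) = 0.880, hence θ₀ = arccos 0.880 = 28.4°.
A waning Moon lies in 180°–360°, so θ = 360° − 28.4° = 331.6°.

332°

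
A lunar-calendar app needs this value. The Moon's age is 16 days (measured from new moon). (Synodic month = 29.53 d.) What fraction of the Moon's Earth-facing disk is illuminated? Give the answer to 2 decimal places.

Elongation θ = 360° × 16/29.53 ≈ 195.1°.
With cos θ = (-0.966), the lit fraction is (1 − (-0.966))/2 ≈ 0.983.

0.98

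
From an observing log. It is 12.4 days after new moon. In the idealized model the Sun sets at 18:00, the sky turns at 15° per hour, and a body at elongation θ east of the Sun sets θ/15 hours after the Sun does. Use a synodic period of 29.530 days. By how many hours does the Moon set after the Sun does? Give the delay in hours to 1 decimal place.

Phase angle: θ = 360°·(12.4 d)/(29.530 d) = 151.2°.
The Moon trails the Sun by θ/15 = 151.2/15 ≈ 10.08 hours.
So the Moon sets 10.08 h after the Sun.

10.1 h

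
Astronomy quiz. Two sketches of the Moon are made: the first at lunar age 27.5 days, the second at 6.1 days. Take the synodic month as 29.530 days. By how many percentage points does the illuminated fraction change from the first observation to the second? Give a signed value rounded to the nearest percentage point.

+32 pp

θ₁ = 360° × 27.5/29.530 = 335.3°, f₁ = (1 − cos θ₁)/2 = 0.046.
θ₂ = 360° × 6.1/29.530 = 74.4°, f₂ = (1 − cos θ₂)/2 = 0.365.
Change = f₂ − f₁ = +0.319 → +32 percentage points.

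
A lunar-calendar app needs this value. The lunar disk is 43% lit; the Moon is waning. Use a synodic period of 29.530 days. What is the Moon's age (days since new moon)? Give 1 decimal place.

22.8 days

cos θ = 1 − 2f = 0.140, giving a principal value of 82.0°.
Waning ⇒ past full, so θ = 360° − 82.0° = 278.0°.
At 360°/29.530 d per day, 278.0° corresponds to 22.81 days.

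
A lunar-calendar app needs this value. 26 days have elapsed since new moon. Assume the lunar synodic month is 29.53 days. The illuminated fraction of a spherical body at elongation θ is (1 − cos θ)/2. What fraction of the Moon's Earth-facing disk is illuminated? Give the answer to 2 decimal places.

The Moon has covered 26/29.53 of its cycle, so θ ≈ 360° × 26/29.53 = 317.0°.
cos 317.0° = 0.731, so f = (1 − 0.731)/2 = 0.135.

0.13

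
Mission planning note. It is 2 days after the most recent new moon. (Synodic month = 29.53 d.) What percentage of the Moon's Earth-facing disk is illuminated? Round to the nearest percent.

The Moon has covered 2/29.53 of its cycle, so θ ≈ 360° × 2/29.53 = 24.4°.
cos 24.4° = 0.911, so f = (1 − 0.911)/2 = 0.045, so 4%.

4%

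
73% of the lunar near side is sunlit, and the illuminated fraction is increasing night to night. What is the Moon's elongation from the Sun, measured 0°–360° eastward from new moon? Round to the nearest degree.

cos θ = 1 − 2f = -0.460, giving a principal value of 117.4°.
Waxing ⇒ before full, so θ = 117.4°.

117°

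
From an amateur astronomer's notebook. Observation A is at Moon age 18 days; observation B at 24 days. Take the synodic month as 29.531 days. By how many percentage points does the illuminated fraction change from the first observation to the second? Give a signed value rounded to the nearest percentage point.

θ₁ = 360° × 18/29.531 = 219.4°, f₁ = (1 − cos θ₁)/2 = 0.886.
θ₂ = 360° × 24/29.531 = 292.6°, f₂ = (1 − cos θ₂)/2 = 0.308.
Change = f₂ − f₁ = -0.578 → -58 percentage points.

-58 pp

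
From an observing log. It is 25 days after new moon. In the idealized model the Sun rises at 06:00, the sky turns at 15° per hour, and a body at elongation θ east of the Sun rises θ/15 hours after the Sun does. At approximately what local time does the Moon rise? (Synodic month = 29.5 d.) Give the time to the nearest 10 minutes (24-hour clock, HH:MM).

Phase angle: θ = 360°·(25 d)/(29.5 d) = 305.1°.
Delay after the Sun = 305.1° / (15°/h) ≈ 20.34 h.
06:00 + 20.339 h ≈ 02:20 → 02:20 to the nearest ten minutes.

02:20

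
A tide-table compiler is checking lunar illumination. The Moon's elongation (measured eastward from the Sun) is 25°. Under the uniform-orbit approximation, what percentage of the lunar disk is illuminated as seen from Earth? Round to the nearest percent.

cos 25° = 0.906, so f = (1 − 0.906)/2 = 0.047, i.e. 5%.

5%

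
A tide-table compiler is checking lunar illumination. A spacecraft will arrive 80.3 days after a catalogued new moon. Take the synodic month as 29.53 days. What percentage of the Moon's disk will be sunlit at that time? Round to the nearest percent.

60%

Reduce mod P: 80.3 − 2×29.53 = 21.24 d into the current lunation.
Phase angle: θ = 360°·(21.24 d)/(29.53 d) = 258.9°.
Illuminated fraction = (1 − cos 258.9°)/2 = (1 − (-0.192))/2 ≈ 0.596, so 60%.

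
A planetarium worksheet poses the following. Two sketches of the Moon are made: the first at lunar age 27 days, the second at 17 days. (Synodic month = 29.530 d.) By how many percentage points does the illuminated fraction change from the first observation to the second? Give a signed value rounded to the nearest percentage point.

+87 percentage points

θ₁ = 360° × 27/29.530 = 329.2°, f₁ = (1 − cos θ₁)/2 = 0.071.
θ₂ = 360° × 17/29.530 = 207.2°, f₂ = (1 − cos θ₂)/2 = 0.945.
Change = f₂ − f₁ = +0.874 → +87 percentage points.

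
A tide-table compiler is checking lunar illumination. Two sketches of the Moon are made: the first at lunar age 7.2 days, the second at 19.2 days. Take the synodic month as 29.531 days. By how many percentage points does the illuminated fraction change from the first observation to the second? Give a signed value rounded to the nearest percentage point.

+31 pp

First observation: θ = 360°·7.2/29.531 = 87.8°, so f = 0.481.
Second observation: θ = 234.1°, f = 0.793.
Δf = 0.793 − 0.481 = +0.313, i.e. +31 pp.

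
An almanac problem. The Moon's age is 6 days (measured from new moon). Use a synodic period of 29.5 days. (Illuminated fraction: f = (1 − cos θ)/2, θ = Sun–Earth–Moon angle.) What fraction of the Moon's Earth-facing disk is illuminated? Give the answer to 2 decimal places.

0.36

Elongation θ = 360° × 6/29.5 ≈ 73.2°.
With cos θ = 0.289, the lit fraction is (1 − 0.289)/2 ≈ 0.356.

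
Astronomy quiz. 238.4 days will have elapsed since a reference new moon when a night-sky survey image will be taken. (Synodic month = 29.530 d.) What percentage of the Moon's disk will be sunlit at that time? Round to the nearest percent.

238.4/29.530 = 8.073 lunations, so 8 complete cycles and 2.16 d into the next.
Elongation θ = 360° × 2.16/29.530 ≈ 26.3°.
cos 26.3° = 0.896, so f = (1 − 0.896)/2 = 0.052, so 5%.

5%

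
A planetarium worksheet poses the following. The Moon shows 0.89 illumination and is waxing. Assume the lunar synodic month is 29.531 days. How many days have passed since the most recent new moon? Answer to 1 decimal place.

11.6 days

cos θ = 1 − 2f = -0.780, giving a principal value of 141.3°.
The Moon is waxing (0°–180°), so θ = 141.3° directly.
That fraction of the synodic month is 141.3/360 × 29.531 d ≈ 11.59 d.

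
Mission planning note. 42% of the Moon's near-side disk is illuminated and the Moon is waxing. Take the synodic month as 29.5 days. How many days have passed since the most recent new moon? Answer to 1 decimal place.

6.6 days

Invert f = (1 − cos θ)/2 to get cos θ = 1 − 2(0.42) = 0.160, hence θ₀ = arccos 0.160 = 80.8°.
Before full moon the principal value applies: θ = 80.8°.
Age = 29.5 × 80.8°/360° ≈ 6.62 days.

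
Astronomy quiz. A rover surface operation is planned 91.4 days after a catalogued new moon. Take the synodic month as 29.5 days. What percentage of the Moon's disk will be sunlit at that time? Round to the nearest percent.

Reduce mod P: 91.4 − 3×29.5 = 2.90 d into the current lunation.
Elongation θ = 360° × 2.90/29.5 ≈ 35.4°.
With cos θ = 0.815, the lit fraction is (1 − 0.815)/2 ≈ 0.092, so 9%.

9%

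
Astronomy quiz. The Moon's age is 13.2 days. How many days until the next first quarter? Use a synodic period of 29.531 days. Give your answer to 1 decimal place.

23.7 days

First quarter occurs at elongation 90°, i.e. at age 29.531 × 90/360 = 7.383 d.
This lunation's first quarter (7.383 d) has passed, so add one period: 36.914 − 13.2 = 23.714 days.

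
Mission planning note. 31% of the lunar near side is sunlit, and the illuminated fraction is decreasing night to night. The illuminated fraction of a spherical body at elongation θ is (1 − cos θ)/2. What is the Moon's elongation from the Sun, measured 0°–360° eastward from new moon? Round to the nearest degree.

cos θ = 1 − 2f = 0.380, giving a principal value of 67.7°.
Waning ⇒ past full, so θ = 360° − 67.7° = 292.3°.

292°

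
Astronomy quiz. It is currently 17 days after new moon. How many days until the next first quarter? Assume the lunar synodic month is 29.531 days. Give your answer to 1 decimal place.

First quarter is 0.25 of the way through the cycle: age 0.25 × 29.531 = 7.383 d.
This lunation's first quarter (7.383 d) has passed, so add one period: 36.914 − 17 = 19.914 days.

19.9 days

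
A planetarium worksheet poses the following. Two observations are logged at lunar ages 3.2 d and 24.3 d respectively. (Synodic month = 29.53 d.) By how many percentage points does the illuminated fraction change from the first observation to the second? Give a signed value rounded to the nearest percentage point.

+17 pp

First observation: θ = 360°·3.2/29.53 = 39.0°, so f = 0.111.
Second observation: θ = 296.2°, f = 0.279.
Δf = 0.279 − 0.111 = +0.167, i.e. +17 pp.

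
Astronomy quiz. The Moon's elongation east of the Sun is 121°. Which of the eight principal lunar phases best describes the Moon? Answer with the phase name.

121° lies in the waxing gibbous sector of the 8-phase cycle.

waxing gibbous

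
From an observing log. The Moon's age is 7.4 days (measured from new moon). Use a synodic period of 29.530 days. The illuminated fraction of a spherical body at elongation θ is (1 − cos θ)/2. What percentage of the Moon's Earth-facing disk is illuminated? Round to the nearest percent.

50%

Elongation θ = 360° × 7.4/29.530 ≈ 90.2°.
Illuminated fraction = (1 − cos 90.2°)/2 = (1 − (-0.004))/2 ≈ 0.502, so 50%.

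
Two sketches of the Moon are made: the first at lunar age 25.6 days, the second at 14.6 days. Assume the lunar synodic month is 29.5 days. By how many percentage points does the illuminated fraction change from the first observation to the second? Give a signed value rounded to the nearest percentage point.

θ₁ = 360° × 25.6/29.5 = 312.4°, f₁ = (1 − cos θ₁)/2 = 0.163.
θ₂ = 360° × 14.6/29.5 = 178.2°, f₂ = (1 − cos θ₂)/2 = 1.000.
Change = f₂ − f₁ = +0.837 → +84 percentage points.

+84 percentage points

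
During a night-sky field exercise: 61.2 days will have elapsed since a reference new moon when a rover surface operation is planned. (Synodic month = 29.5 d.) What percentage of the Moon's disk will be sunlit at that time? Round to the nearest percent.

5%

61.2 d spans 2 complete synodic months (2 × 29.5 = 59.00 d) plus 2.20 d.
The Moon has covered 2.20/29.5 of its cycle, so θ ≈ 360° × 2.20/29.5 = 26.8°.
cos 26.8° = 0.892, so f = (1 − 0.892)/2 = 0.054, so 5%.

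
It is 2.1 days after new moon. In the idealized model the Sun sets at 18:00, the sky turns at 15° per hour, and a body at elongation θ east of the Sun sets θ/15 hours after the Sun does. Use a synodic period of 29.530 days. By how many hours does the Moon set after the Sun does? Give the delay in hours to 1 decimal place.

1.7 h

The Moon has covered 2.1/29.530 of its cycle, so θ ≈ 360° × 2.1/29.530 = 25.6°.
At 15° of sky rotation per hour, 25.6° corresponds to a 1.71 h lag.
So the Moon sets 1.71 h after the Sun.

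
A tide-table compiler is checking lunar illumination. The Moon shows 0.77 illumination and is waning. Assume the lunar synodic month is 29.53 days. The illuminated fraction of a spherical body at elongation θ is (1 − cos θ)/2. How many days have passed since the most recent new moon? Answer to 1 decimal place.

From f = (1 − cos θ)/2: cos θ = 1 − 2×0.77 = -0.540; arccos → 122.7°.
Waning ⇒ past full, so θ = 360° − 122.7° = 237.3°.
At 360°/29.53 d per day, 237.3° corresponds to 19.47 days.

19.5 days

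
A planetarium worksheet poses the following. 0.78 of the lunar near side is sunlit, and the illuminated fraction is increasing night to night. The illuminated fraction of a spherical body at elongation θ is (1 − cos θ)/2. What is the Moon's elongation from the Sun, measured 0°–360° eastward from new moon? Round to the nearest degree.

Invert f = (1 − cos θ)/2 to get cos θ = 1 − 2(0.78) = -0.560, hence θ₀ = arccos -0.560 = 124.1°.
Waxing ⇒ before full, so θ = 124.1°.

124°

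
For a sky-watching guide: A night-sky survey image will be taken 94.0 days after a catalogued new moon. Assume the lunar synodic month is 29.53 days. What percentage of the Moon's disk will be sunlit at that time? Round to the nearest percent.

Reduce mod P: 94.0 − 3×29.53 = 5.41 d into the current lunation.
Elongation θ = 360° × 5.41/29.53 ≈ 66.0°.
With cos θ = 0.407, the lit fraction is (1 − 0.407)/2 ≈ 0.296, so 30%.

30%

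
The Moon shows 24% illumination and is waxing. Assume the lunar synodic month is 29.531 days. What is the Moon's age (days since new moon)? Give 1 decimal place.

4.8 days

From f = (1 − cos θ)/2: cos θ = 1 − 2×0.24 = 0.520; arccos → 58.7°.
The Moon is waxing (0°–180°), so θ = 58.7° directly.
That fraction of the synodic month is 58.7/360 × 29.531 d ≈ 4.81 d.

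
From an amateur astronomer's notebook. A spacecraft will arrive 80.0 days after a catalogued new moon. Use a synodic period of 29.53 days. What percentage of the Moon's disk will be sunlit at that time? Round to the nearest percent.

Reduce mod P: 80.0 − 2×29.53 = 20.94 d into the current lunation.
The Moon has covered 20.94/29.53 of its cycle, so θ ≈ 360° × 20.94/29.53 = 255.3°.
Illuminated fraction = (1 − cos 255.3°)/2 = (1 − (-0.254))/2 ≈ 0.627, so 63%.

63%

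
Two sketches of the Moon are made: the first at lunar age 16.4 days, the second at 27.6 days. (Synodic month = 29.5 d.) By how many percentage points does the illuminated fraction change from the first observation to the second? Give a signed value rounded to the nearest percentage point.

θ₁ = 360° × 16.4/29.5 = 200.1°, f₁ = (1 − cos θ₁)/2 = 0.969.
θ₂ = 360° × 27.6/29.5 = 336.8°, f₂ = (1 − cos θ₂)/2 = 0.040.
Change = f₂ − f₁ = -0.929 → -93 percentage points.

-93 percentage points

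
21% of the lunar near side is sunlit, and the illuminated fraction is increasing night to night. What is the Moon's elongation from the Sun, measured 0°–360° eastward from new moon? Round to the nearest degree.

55°

From f = (1 − cos θ)/2: cos θ = 1 − 2×0.21 = 0.580; arccos → 54.5°.
Before full moon the principal value applies: θ = 54.5°.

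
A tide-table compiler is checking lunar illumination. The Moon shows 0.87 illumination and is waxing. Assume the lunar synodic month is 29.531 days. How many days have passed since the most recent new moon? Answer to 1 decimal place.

11.3 days

Invert f = (1 − cos θ)/2 to get cos θ = 1 − 2(0.87) = -0.740, hence θ₀ = arccos -0.740 = 137.7°.
The Moon is waxing (0°–180°), so θ = 137.7° directly.
That fraction of the synodic month is 137.7/360 × 29.531 d ≈ 11.30 d.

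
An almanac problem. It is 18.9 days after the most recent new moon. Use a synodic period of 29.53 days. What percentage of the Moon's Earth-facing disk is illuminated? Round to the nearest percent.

Elongation θ = 360° × 18.9/29.53 ≈ 230.4°.
cos 230.4° = (-0.637), so f = (1 − (-0.637))/2 = 0.819, so 82%.

82%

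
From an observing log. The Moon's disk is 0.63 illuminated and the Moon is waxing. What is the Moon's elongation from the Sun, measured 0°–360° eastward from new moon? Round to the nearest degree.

Invert f = (1 − cos θ)/2 to get cos θ = 1 − 2(0.63) = -0.260, hence θ₀ = arccos -0.260 = 105.1°.
Waxing ⇒ before full, so θ = 105.1°.

105°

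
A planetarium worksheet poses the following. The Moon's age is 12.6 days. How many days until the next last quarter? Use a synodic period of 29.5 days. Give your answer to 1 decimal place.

Last quarter is 0.75 of the way through the cycle: age 0.75 × 29.5 = 22.125 d.
That is 22.125 − 12.6 = 9.525 days ahead.

9.5 days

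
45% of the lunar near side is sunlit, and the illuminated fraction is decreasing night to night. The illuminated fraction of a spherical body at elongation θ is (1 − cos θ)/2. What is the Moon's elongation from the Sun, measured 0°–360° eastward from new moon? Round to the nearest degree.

276°

cos θ = 1 − 2f = 0.100, giving a principal value of 84.3°.
Waning ⇒ past full, so θ = 360° − 84.3° = 275.7°.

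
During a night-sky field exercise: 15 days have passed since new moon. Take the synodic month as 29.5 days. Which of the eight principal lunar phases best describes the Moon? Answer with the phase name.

full moon

θ ≈ 360° × 15/29.5 = 183°, which falls in the full moon sector.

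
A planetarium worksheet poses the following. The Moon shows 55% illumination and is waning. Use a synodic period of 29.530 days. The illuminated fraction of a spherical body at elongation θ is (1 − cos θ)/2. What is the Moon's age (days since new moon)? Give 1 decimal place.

From f = (1 − cos θ)/2: cos θ = 1 − 2×0.55 = -0.100; arccos → 95.7°.
Since the Moon is past full (waning), take the reflex angle: θ = 360° − 95.7° = 264.3°.
At 360°/29.530 d per day, 264.3° corresponds to 21.68 days.

21.7 days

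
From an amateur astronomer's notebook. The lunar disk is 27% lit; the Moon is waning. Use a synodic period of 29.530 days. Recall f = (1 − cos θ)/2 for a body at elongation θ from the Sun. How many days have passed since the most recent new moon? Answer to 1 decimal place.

24.4 days

From f = (1 − cos θ)/2: cos θ = 1 − 2×0.27 = 0.460; arccos → 62.6°.
Since the Moon is past full (waning), take the reflex angle: θ = 360° − 62.6° = 297.4°.
Age = 29.530 × 297.4°/360° ≈ 24.39 days.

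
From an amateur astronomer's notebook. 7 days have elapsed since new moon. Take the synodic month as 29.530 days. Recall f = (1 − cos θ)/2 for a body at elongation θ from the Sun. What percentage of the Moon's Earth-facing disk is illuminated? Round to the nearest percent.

The Moon has covered 7/29.530 of its cycle, so θ ≈ 360° × 7/29.530 = 85.3°.
Illuminated fraction = (1 − cos 85.3°)/2 = (1 − 0.081)/2 ≈ 0.459, so 46%.

46%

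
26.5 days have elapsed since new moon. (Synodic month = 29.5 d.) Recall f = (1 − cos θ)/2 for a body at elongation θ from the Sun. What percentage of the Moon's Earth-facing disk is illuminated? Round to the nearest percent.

10%

Elongation θ = 360° × 26.5/29.5 ≈ 323.4°.
Illuminated fraction = (1 − cos 323.4°)/2 = (1 − 0.803)/2 ≈ 0.099, so 10%.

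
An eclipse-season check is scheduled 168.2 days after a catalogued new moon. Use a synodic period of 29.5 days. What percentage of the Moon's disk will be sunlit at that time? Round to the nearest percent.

65%

168.2 d spans 5 complete synodic months (5 × 29.5 = 147.50 d) plus 20.70 d.
Elongation θ = 360° × 20.70/29.5 ≈ 252.6°.
cos 252.6° = (-0.299), so f = (1 − (-0.299))/2 = 0.649, so 65%.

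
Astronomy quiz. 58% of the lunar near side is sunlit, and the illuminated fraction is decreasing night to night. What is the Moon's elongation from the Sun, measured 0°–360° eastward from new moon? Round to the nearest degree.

261°

Invert f = (1 − cos θ)/2 to get cos θ = 1 − 2(0.58) = -0.160, hence θ₀ = arccos -0.160 = 99.2°.
Waning ⇒ past full, so θ = 360° − 99.2° = 260.8°.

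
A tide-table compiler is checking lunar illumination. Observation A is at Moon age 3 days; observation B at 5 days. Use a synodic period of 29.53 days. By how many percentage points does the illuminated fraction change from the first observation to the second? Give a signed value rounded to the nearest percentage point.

θ₁ = 360° × 3/29.53 = 36.6°, f₁ = (1 − cos θ₁)/2 = 0.098.
θ₂ = 360° × 5/29.53 = 61.0°, f₂ = (1 − cos θ₂)/2 = 0.257.
Change = f₂ − f₁ = +0.159 → +16 percentage points.

+16 percentage points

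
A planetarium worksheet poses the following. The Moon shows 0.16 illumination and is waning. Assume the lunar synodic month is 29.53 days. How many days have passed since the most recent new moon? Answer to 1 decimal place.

25.7 days

From f = (1 − cos θ)/2: cos θ = 1 − 2×0.16 = 0.680; arccos → 47.2°.
Since the Moon is past full (waning), take the reflex angle: θ = 360° − 47.2° = 312.8°.
That fraction of the synodic month is 312.8/360 × 29.53 d ≈ 25.66 d.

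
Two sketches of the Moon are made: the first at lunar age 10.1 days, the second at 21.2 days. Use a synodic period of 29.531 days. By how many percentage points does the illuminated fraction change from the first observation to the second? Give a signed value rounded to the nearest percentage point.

-17 percentage points

First observation: θ = 360°·10.1/29.531 = 123.1°, so f = 0.773.
Second observation: θ = 258.4°, f = 0.600.
Δf = 0.600 − 0.773 = -0.173, i.e. -17 pp.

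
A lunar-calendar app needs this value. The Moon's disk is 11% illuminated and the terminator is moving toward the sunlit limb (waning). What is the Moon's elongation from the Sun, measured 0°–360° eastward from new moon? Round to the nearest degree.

321°

From f = (1 − cos θ)/2: cos θ = 1 − 2×0.11 = 0.780; arccos → 38.7°.
Waning ⇒ past full, so θ = 360° − 38.7° = 321.3°.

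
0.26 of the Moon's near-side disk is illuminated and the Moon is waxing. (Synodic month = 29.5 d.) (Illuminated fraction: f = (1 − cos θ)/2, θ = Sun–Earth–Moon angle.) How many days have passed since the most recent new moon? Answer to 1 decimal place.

5.0 days

From f = (1 − cos θ)/2: cos θ = 1 − 2×0.26 = 0.480; arccos → 61.3°.
Before full moon the principal value applies: θ = 61.3°.
Age = 29.5 × 61.3°/360° ≈ 5.02 days.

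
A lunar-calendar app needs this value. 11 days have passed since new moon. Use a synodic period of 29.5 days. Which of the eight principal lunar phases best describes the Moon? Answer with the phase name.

At 11/29.5 of the cycle, θ ≈ 134° — the waxing gibbous range.

waxing gibbous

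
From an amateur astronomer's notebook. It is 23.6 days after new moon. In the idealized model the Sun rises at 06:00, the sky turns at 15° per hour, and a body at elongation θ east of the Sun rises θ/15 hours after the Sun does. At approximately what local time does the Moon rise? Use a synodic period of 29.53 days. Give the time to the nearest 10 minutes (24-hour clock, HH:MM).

Phase angle: θ = 360°·(23.6 d)/(29.53 d) = 287.7°.
Delay after the Sun = 287.7° / (15°/h) ≈ 19.18 h.
06:00 + 19.180 h ≈ 01:11 → 01:10 to the nearest ten minutes.

01:10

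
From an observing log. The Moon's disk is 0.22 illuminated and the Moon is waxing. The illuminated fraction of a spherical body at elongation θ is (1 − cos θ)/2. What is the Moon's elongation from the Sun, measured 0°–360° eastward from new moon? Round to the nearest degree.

56°

From f = (1 − cos θ)/2: cos θ = 1 − 2×0.22 = 0.560; arccos → 55.9°.
Waxing ⇒ before full, so θ = 55.9°.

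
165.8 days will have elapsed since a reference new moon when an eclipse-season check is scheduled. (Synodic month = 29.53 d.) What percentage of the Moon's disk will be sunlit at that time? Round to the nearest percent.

88%

Reduce mod P: 165.8 − 5×29.53 = 18.15 d into the current lunation.
The Moon has covered 18.15/29.53 of its cycle, so θ ≈ 360° × 18.15/29.53 = 221.3°.
cos 221.3° = (-0.752), so f = (1 − (-0.752))/2 = 0.876, so 88%.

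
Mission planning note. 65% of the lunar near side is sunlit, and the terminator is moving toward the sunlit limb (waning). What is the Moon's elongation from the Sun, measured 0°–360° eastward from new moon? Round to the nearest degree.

253°

cos θ = 1 − 2f = -0.300, giving a principal value of 107.5°.
A waning Moon lies in 180°–360°, so θ = 360° − 107.5° = 252.5°.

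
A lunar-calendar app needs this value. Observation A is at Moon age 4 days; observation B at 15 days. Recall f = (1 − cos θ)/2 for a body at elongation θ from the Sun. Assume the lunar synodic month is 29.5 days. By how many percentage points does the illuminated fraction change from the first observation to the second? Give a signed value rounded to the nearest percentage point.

+83 percentage points

First observation: θ = 360°·4/29.5 = 48.8°, so f = 0.171.
Second observation: θ = 183.1°, f = 0.999.
Δf = 0.999 − 0.171 = +0.829, i.e. +83 pp.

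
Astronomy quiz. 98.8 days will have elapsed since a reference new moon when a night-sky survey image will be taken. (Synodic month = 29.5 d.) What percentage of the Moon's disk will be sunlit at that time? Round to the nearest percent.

98.8 d spans 3 complete synodic months (3 × 29.5 = 88.50 d) plus 10.30 d.
Phase angle: θ = 360°·(10.30 d)/(29.5 d) = 125.7°.
cos 125.7° = (-0.583), so f = (1 − (-0.583))/2 = 0.792, so 79%.

79%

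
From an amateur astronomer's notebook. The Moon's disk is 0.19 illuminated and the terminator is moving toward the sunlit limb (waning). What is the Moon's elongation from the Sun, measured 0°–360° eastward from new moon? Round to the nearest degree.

308°

From f = (1 − cos θ)/2: cos θ = 1 − 2×0.19 = 0.620; arccos → 51.7°.
Waning ⇒ past full, so θ = 360° − 51.7° = 308.3°.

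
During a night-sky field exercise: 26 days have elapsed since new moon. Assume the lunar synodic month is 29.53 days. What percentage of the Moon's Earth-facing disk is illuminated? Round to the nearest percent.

13%

The Moon has covered 26/29.53 of its cycle, so θ ≈ 360° × 26/29.53 = 317.0°.
cos 317.0° = 0.731, so f = (1 − 0.731)/2 = 0.135, so 13%.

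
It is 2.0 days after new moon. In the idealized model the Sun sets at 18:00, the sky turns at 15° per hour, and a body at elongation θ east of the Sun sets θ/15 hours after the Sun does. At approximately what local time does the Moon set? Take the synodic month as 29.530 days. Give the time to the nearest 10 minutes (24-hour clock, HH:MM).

The Moon has covered 2.0/29.530 of its cycle, so θ ≈ 360° × 2.0/29.530 = 24.4°.
At 15° of sky rotation per hour, 24.4° corresponds to a 1.63 h lag.
18:00 + 1.625 h ≈ 19:38 → 19:40 to the nearest ten minutes.

19:40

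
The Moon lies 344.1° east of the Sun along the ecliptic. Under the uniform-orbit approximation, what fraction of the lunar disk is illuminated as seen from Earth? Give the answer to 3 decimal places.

0.019

cos 344.1° = 0.962, so f = (1 − 0.962)/2 = 0.019.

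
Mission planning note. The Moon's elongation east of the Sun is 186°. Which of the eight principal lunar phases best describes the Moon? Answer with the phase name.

186° lies in the full moon sector of the 8-phase cycle.

full moon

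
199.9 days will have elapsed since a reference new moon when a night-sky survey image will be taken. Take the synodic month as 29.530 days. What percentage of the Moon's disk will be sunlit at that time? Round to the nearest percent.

199.9 d spans 6 complete synodic months (6 × 29.530 = 177.18 d) plus 22.72 d.
Elongation θ = 360° × 22.72/29.530 ≈ 277.0°.
With cos θ = 0.122, the lit fraction is (1 − 0.122)/2 ≈ 0.439, so 44%.

44%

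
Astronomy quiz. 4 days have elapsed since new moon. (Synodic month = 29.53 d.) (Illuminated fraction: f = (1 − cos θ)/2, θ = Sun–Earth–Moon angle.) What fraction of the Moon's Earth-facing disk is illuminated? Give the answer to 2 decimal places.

Elongation θ = 360° × 4/29.53 ≈ 48.8°.
Illuminated fraction = (1 − cos 48.8°)/2 = (1 − 0.659)/2 ≈ 0.170.

0.17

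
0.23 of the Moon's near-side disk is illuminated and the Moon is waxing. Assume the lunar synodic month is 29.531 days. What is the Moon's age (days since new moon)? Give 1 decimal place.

4.7 days

From f = (1 − cos θ)/2: cos θ = 1 − 2×0.23 = 0.540; arccos → 57.3°.
The Moon is waxing (0°–180°), so θ = 57.3° directly.
Age = 29.531 × 57.3°/360° ≈ 4.70 days.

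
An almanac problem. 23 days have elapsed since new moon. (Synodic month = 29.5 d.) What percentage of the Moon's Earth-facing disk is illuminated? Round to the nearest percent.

Phase angle: θ = 360°·(23 d)/(29.5 d) = 280.7°.
Illuminated fraction = (1 − cos 280.7°)/2 = (1 − 0.185)/2 ≈ 0.407, so 41%.

41%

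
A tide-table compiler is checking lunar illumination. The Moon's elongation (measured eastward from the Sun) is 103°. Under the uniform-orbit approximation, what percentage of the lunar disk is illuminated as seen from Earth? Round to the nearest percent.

Half-versine of 103°: (1 − (-0.225))/2 = 0.612, i.e. 61%.

61%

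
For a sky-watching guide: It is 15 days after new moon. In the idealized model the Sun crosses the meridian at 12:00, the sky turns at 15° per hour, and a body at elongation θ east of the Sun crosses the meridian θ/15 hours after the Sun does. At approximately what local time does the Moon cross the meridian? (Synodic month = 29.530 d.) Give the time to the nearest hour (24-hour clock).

00:00

The Moon has covered 15/29.530 of its cycle, so θ ≈ 360° × 15/29.530 = 182.9°.
Delay after the Sun = 182.9° / (15°/h) ≈ 12.19 h.
12:00 + 12.19 h ≈ 00:11 → 00:00 to the nearest hour.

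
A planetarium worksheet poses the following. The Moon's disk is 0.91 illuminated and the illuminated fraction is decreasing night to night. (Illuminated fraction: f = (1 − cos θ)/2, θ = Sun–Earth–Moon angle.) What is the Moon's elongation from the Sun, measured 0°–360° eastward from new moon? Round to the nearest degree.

From f = (1 − cos θ)/2: cos θ = 1 − 2×0.91 = -0.820; arccos → 145.1°.
Waning ⇒ past full, so θ = 360° − 145.1° = 214.9°.

215°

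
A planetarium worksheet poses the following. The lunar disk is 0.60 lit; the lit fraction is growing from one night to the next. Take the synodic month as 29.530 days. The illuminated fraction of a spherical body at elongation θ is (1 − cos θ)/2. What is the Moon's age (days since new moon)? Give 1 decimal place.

From f = (1 − cos θ)/2: cos θ = 1 − 2×0.60 = -0.200; arccos → 101.5°.
The Moon is waxing (0°–180°), so θ = 101.5° directly.
At 360°/29.530 d per day, 101.5° corresponds to 8.33 days.

8.3 days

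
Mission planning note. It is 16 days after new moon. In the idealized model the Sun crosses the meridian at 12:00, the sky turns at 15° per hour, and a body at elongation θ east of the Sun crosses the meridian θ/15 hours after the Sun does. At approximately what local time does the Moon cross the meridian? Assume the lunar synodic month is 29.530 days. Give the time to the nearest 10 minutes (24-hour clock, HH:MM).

Phase angle: θ = 360°·(16 d)/(29.530 d) = 195.1°.
At 15° of sky rotation per hour, 195.1° corresponds to a 13.00 h lag.
12:00 + 13.004 h ≈ 01:00 → 01:00 to the nearest ten minutes.

01:00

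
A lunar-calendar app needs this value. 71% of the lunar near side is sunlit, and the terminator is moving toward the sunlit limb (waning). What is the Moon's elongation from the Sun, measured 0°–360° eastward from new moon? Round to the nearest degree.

Invert f = (1 − cos θ)/2 to get cos θ = 1 − 2(0.71) = -0.420, hence θ₀ = arccos -0.420 = 114.8°.
Since the Moon is past full (waning), take the reflex angle: θ = 360° − 114.8° = 245.2°.

245°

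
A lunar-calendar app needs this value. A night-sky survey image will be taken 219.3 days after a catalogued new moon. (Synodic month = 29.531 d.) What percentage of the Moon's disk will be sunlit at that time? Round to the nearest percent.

95%

219.3 d spans 7 complete synodic months (7 × 29.531 = 206.72 d) plus 12.58 d.
The Moon has covered 12.58/29.531 of its cycle, so θ ≈ 360° × 12.58/29.531 = 153.4°.
Illuminated fraction = (1 − cos 153.4°)/2 = (1 − (-0.894))/2 ≈ 0.947, so 95%.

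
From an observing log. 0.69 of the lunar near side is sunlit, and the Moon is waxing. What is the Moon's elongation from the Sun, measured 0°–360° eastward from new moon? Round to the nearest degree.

112°

From f = (1 − cos θ)/2: cos θ = 1 − 2×0.69 = -0.380; arccos → 112.3°.
Waxing ⇒ before full, so θ = 112.3°.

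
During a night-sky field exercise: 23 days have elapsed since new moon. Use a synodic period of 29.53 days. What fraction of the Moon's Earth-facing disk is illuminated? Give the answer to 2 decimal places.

Elongation θ = 360° × 23/29.53 ≈ 280.4°.
With cos θ = 0.180, the lit fraction is (1 − 0.180)/2 ≈ 0.410.

0.41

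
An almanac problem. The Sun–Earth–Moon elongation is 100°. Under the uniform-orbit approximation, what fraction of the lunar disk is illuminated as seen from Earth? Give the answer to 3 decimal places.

0.587

cos 100° = (-0.174), so f = (1 − (-0.174))/2 = 0.587.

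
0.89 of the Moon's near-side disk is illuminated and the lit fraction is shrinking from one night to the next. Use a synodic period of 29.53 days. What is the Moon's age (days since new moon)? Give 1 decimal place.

17.9 days

cos θ = 1 − 2f = -0.780, giving a principal value of 141.3°.
A waning Moon lies in 180°–360°, so θ = 360° − 141.3° = 218.7°.
That fraction of the synodic month is 218.7/360 × 29.53 d ≈ 17.94 d.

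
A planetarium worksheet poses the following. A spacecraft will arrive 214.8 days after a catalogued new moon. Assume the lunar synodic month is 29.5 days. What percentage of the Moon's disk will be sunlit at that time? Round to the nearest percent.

214.8 d spans 7 complete synodic months (7 × 29.5 = 206.50 d) plus 8.30 d.
Elongation θ = 360° × 8.30/29.5 ≈ 101.3°.
Illuminated fraction = (1 − cos 101.3°)/2 = (1 − (-0.196))/2 ≈ 0.598, so 60%.

60%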